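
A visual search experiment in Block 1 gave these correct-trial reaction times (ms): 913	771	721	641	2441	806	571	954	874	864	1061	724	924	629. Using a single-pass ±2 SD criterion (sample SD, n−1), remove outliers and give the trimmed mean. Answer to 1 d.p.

804.1 ms

n = 14, ΣRT = 12894, M = 921.000
Σ(x−M)² = 2737318.00; s = √(2737318.00/13) = 458.871
Cutoffs: 921.000 ± 2·458.871 → [3.3, 1838.7]
Outside: 2441 → excluded.
Retained (n=13): Σ = 10453, mean = 10453/13 = 804.077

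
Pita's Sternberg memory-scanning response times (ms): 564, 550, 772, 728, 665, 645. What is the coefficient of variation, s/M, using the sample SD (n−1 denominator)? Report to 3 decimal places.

n = 6, Σ = 3924, M = 654.0000
Σ(x−M)² = 38518.000; s = √(38518.000/5) = 87.7702
CV = 87.7702 / 654.0000 = 0.13421

0.134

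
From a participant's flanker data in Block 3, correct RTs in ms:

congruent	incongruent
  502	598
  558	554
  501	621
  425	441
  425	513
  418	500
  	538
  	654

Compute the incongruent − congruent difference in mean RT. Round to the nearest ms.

M(congruent) = 2829/6 = 471.500
M(incongruent) = 4419/8 = 552.375
Difference = 552.375 − 471.500 = 80.875 ms

81 ms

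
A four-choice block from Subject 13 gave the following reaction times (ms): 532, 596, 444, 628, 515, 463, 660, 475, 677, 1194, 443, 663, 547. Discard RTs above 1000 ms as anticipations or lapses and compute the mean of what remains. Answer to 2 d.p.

Excluded: 1194
Retained (n=12): Σ = 6643
Mean = 6643/12 = 553.5833

553.58 ms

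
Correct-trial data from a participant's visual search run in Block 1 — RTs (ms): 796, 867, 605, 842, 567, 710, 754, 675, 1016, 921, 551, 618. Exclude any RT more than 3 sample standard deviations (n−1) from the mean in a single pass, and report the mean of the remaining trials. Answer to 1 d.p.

n = 12, ΣRT = 8922, M = 743.500
Σ(x−M)² = 242539.00; s = √(242539.00/11) = 148.489
Cutoffs: 743.500 ± 3·148.489 → [298.0, 1189.0]
No RTs fall outside the cutoffs; all 12 retained. Mean = 8922/12 = 743.500

743.5 ms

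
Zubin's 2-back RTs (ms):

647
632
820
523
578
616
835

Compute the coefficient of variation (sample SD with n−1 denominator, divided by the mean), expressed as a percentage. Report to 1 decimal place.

n = 7, Σ = 4651, M = 664.4286
Σ(x−M)² = 84469.714; s = √(84469.714/6) = 118.6520
CV = 118.6520 / 664.4286 = 0.17858 = 17.858%

17.9%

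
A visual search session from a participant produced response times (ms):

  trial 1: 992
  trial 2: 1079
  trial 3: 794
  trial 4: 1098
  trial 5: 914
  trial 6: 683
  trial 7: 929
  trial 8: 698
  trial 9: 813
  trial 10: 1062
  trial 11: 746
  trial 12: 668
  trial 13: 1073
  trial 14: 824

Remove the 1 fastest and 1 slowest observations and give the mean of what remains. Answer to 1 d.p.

Sorted: 668, 683, 698, 746, 794, 813, 824, 914, 929, 992, 1062, 1073, 1079, 1098
Drop lowest 1 (668) and highest 1 (1098)
Remaining (n=12): Σ = 10607, mean = 10607/12 = 883.917

883.9 ms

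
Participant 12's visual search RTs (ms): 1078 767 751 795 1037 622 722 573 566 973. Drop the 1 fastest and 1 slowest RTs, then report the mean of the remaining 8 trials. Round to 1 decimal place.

780.0 ms

Sorted: 566, 573, 622, 722, 751, 767, 795, 973, 1037, 1078
Drop lowest 1 (566) and highest 1 (1078)
Remaining (n=8): Σ = 6240, mean = 6240/8 = 780.000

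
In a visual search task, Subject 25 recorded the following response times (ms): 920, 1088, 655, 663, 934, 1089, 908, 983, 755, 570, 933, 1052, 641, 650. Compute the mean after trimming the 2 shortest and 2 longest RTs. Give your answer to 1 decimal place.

845.3 ms

Sorted: 570, 641, 650, 655, 663, 755, 908, 920, 933, 934, 983, 1052, 1088, 1089
Drop lowest 2 (570, 641) and highest 2 (1088, 1089)
Remaining (n=10): Σ = 8453, mean = 8453/10 = 845.300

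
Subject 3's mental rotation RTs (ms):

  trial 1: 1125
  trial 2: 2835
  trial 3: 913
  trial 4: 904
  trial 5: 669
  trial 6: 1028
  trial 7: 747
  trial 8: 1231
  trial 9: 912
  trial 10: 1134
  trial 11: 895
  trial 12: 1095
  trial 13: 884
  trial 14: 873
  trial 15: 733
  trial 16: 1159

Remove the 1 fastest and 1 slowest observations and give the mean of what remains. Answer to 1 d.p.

Sorted: 669, 733, 747, 873, 884, 895, 904, 912, 913, 1028, 1095, 1125, 1134, 1159, 1231, 2835
Drop lowest 1 (669) and highest 1 (2835)
Remaining (n=14): Σ = 13633, mean = 13633/14 = 973.786

973.8 ms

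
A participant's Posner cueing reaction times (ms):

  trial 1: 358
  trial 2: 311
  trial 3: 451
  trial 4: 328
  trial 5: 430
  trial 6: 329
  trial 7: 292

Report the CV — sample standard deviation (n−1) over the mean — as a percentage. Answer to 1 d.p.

17.0%

n = 7, Σ = 2499, M = 357.0000
Σ(x−M)² = 22132.000; s = √(22132.000/6) = 60.7344
CV = 60.7344 / 357.0000 = 0.17012 = 17.012%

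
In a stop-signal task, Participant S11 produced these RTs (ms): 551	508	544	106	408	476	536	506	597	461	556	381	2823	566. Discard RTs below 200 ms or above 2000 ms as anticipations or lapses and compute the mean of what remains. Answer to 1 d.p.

Excluded: 106, 2823
Retained (n=12): Σ = 6090
Mean = 6090/12 = 507.5000

507.5 ms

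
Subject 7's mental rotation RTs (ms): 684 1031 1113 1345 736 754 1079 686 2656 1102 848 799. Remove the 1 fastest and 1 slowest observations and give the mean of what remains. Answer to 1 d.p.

Sorted: 684, 686, 736, 754, 799, 848, 1031, 1079, 1102, 1113, 1345, 2656
Drop lowest 1 (684) and highest 1 (2656)
Remaining (n=10): Σ = 9493, mean = 9493/10 = 949.300

949.3 ms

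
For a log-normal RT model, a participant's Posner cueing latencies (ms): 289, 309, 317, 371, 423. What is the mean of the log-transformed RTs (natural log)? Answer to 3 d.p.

5.824

ln(RT): 5.6664, 5.7333, 5.7589, 5.9162, 6.0474
Σ ln(RT) = 29.1222
Mean = 29.1222/5 = 5.82445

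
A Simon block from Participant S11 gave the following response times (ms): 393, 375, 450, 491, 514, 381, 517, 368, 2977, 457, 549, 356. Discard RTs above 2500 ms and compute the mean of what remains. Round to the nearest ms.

441 ms

Excluded: 2977
Retained (n=11): Σ = 4851
Mean = 4851/11 = 441.0000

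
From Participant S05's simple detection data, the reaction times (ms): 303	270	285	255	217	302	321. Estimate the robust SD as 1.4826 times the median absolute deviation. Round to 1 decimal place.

26.7 ms

Sorted: 217, 255, 270, 285, 302, 303, 321 → median = 285
|x − 285| sorted: 0, 15, 17, 18, 30, 36, 68 → MAD = 18
Robust SD ≈ 1.4826 × 18 = 26.687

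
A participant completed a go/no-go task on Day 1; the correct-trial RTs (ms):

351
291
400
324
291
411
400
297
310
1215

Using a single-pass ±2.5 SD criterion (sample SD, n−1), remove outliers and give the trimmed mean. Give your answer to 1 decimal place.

341.7 ms

n = 10, ΣRT = 4290, M = 429.000
Σ(x−M)² = 706584.00; s = √(706584.00/9) = 280.195
Cutoffs: 429.000 ± 2.5·280.195 → [-271.5, 1129.5]
Outside: 1215 → excluded.
Retained (n=9): Σ = 3075, mean = 3075/9 = 341.667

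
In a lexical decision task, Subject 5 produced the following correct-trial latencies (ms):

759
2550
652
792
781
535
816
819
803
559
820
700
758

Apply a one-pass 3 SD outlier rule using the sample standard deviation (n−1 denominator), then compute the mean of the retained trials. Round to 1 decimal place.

732.8 ms

n = 13, ΣRT = 11344, M = 872.615
Σ(x−M)² = 3159057.08; s = √(3159057.08/12) = 513.084
Cutoffs: 872.615 ± 3·513.084 → [-666.6, 2411.9]
Outside: 2550 → excluded.
Retained (n=12): Σ = 8794, mean = 8794/12 = 732.833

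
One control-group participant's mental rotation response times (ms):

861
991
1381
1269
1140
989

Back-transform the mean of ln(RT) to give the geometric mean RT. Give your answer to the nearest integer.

ln(RT): 6.7581, 6.8987, 7.2306, 7.1460, 7.0388, 6.8967
Mean ln(RT) = 41.9688/6 = 6.99481
Geometric mean = exp(6.99481) = 1090.95 ms

1091 ms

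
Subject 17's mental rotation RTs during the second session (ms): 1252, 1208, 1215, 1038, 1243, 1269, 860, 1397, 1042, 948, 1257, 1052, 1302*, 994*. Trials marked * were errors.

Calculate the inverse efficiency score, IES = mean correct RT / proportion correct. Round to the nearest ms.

1340 ms

Correct trials (n=12): 1252, 1208, 1215, 1038, 1243, 1269, 860, 1397, 1042, 948, 1257, 1052
Mean correct RT = 13781/12 = 1148.4167 ms
Proportion correct = 12/14
IES = 1148.4167 / (12/14) = 1339.819 ms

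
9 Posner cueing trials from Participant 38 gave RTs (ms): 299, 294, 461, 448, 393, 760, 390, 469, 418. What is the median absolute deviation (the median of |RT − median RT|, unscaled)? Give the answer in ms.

Sorted: 294, 299, 390, 393, 418, 448, 461, 469, 760 → median = 418
|x − 418|: 119, 124, 43, 30, 25, 342, 28, 51, 0
Sorted deviations: 0, 25, 28, 30, 43, 51, 119, 124, 342 → MAD = 43

43 ms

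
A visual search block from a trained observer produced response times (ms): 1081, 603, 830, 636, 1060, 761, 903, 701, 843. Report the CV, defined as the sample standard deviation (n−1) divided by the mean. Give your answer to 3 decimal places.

n = 9, Σ = 7418, M = 824.2222
Σ(x−M)² = 231665.556; s = √(231665.556/8) = 170.1711
CV = 170.1711 / 824.2222 = 0.20646

0.206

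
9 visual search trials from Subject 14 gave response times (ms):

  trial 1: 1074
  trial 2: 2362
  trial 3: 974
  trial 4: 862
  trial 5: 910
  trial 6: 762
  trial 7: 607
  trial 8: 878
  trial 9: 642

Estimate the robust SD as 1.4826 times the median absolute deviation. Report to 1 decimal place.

Sorted: 607, 642, 762, 862, 878, 910, 974, 1074, 2362 → median = 878
|x − 878| sorted: 0, 16, 32, 96, 116, 196, 236, 271, 1484 → MAD = 116
Robust SD ≈ 1.4826 × 116 = 171.982

172.0 ms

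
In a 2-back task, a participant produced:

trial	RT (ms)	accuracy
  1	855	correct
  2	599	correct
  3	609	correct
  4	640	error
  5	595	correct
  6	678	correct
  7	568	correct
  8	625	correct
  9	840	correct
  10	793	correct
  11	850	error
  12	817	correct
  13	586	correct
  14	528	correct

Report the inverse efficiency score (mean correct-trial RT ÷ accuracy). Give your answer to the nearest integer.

787 ms

Correct trials (n=12): 855, 599, 609, 595, 678, 568, 625, 840, 793, 817, 586, 528
Mean correct RT = 8093/12 = 674.4167 ms
Proportion correct = 12/14
IES = 674.4167 / (12/14) = 786.819 ms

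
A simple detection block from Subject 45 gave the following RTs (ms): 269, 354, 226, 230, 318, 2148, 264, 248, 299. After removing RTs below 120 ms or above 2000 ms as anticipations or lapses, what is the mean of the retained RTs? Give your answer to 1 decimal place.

276.0 ms

Excluded: 2148
Retained (n=8): Σ = 2208
Mean = 2208/8 = 276.0000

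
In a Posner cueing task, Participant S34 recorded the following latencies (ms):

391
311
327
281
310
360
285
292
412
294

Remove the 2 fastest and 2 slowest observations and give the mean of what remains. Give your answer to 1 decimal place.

315.7 ms

Sorted: 281, 285, 292, 294, 310, 311, 327, 360, 391, 412
Drop lowest 2 (281, 285) and highest 2 (391, 412)
Remaining (n=6): Σ = 1894, mean = 1894/6 = 315.667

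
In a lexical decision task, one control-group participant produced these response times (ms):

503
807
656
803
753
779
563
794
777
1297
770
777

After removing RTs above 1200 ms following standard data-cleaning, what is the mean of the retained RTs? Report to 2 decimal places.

725.64 ms

Excluded: 1297
Retained (n=11): Σ = 7982
Mean = 7982/11 = 725.6364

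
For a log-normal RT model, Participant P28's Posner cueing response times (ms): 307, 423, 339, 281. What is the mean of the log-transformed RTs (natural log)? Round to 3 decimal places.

ln(RT): 5.7268, 6.0474, 5.8260, 5.6384
Σ ln(RT) = 23.2386
Mean = 23.2386/4 = 5.80964

5.810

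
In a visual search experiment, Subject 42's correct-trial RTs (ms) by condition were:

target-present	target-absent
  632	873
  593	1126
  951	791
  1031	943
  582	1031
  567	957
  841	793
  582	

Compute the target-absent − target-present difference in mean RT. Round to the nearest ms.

208 ms

M(target-present) = 5779/8 = 722.375
M(target-absent) = 6514/7 = 930.571
Difference = 930.571 − 722.375 = 208.196 ms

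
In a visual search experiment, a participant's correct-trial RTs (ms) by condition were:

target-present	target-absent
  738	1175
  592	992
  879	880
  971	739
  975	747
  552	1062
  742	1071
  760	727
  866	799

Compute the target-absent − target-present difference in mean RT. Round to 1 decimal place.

M(target-present) = 7075/9 = 786.111
M(target-absent) = 8192/9 = 910.222
Difference = 910.222 − 786.111 = 124.111 ms

124.1 ms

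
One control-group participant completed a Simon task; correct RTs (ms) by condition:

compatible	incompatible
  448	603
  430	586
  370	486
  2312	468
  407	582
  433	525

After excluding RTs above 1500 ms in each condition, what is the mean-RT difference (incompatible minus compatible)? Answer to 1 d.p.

compatible: exclude 2312
M(compatible) = 2088/5 = 417.600
M(incompatible) = 3250/6 = 541.667
Difference = 541.667 − 417.600 = 124.067 ms

124.1 ms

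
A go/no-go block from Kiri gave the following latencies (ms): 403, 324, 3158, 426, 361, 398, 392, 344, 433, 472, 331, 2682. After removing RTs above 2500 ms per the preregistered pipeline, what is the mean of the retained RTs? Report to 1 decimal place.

388.4 ms

Excluded: 2682, 3158
Retained (n=10): Σ = 3884
Mean = 3884/10 = 388.4000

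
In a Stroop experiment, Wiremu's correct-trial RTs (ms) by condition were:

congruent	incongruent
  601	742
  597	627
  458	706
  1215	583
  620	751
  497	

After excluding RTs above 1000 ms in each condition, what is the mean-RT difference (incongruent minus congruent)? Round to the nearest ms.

congruent: exclude 1215
M(congruent) = 2773/5 = 554.600
M(incongruent) = 3409/5 = 681.800
Difference = 681.800 − 554.600 = 127.200 ms

127 ms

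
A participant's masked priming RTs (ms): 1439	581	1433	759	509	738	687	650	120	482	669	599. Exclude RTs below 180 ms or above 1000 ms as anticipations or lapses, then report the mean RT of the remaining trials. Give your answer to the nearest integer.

630 ms

Excluded: 120, 1433, 1439
Retained (n=9): Σ = 5674
Mean = 5674/9 = 630.4444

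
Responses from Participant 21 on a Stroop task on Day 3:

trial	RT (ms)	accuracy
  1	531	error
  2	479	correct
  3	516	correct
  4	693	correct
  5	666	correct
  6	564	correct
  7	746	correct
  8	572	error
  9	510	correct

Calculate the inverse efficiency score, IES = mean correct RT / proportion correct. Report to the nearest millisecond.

767 ms

Correct trials (n=7): 479, 516, 693, 666, 564, 746, 510
Mean correct RT = 4174/7 = 596.2857 ms
Proportion correct = 7/9
IES = 596.2857 / (7/9) = 766.653 ms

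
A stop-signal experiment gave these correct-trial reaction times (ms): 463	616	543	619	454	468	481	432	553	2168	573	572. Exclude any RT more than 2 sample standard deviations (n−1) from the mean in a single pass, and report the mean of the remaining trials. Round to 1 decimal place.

524.9 ms

n = 12, ΣRT = 7942, M = 661.833
Σ(x−M)² = 2520225.67; s = √(2520225.67/11) = 478.656
Cutoffs: 661.833 ± 2·478.656 → [-295.5, 1619.1]
Outside: 2168 → excluded.
Retained (n=11): Σ = 5774, mean = 5774/11 = 524.909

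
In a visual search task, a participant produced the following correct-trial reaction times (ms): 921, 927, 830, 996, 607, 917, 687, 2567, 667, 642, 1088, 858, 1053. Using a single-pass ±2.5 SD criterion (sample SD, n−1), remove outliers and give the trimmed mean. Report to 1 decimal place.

849.4 ms

n = 13, ΣRT = 12760, M = 981.538
Σ(x−M)² = 3020621.23; s = √(3020621.23/12) = 501.715
Cutoffs: 981.538 ± 2.5·501.715 → [-272.8, 2235.8]
Outside: 2567 → excluded.
Retained (n=12): Σ = 10193, mean = 10193/12 = 849.417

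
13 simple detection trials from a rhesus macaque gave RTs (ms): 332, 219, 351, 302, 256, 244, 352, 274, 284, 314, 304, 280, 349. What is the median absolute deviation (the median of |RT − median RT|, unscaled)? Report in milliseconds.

Sorted: 219, 244, 256, 274, 280, 284, 302, 304, 314, 332, 349, 351, 352 → median = 302
|x − 302|: 30, 83, 49, 0, 46, 58, 50, 28, 18, 12, 2, 22, 47
Sorted deviations: 0, 2, 12, 18, 22, 28, 30, 46, 47, 49, 50, 58, 83 → MAD = 30

30 ms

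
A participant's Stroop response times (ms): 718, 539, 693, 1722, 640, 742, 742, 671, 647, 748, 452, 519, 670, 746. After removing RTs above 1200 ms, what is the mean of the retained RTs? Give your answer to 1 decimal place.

Excluded: 1722
Retained (n=13): Σ = 8527
Mean = 8527/13 = 655.9231

655.9 ms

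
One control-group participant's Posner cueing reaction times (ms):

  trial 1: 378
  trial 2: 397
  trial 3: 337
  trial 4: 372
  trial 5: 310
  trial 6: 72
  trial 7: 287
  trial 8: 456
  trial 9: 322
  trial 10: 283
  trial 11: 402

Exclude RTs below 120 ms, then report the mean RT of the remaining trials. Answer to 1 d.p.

Excluded: 72
Retained (n=10): Σ = 3544
Mean = 3544/10 = 354.4000

354.4 ms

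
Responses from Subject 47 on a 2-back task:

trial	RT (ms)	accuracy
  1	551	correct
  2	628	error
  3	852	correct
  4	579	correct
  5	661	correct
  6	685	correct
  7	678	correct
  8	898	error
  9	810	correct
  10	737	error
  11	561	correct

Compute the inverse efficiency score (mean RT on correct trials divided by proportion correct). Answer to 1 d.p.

924.2 ms

Correct trials (n=8): 551, 852, 579, 661, 685, 678, 810, 561
Mean correct RT = 5377/8 = 672.1250 ms
Proportion correct = 8/11
IES = 672.1250 / (8/11) = 924.172 ms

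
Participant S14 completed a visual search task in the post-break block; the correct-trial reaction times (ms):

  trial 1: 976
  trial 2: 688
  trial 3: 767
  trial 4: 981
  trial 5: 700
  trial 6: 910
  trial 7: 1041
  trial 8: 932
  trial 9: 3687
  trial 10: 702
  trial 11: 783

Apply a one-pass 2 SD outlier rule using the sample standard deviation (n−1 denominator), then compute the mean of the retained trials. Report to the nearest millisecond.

848 ms

n = 11, ΣRT = 12167, M = 1106.091
Σ(x−M)² = 7489028.91; s = √(7489028.91/10) = 865.392
Cutoffs: 1106.091 ± 2·865.392 → [-624.7, 2836.9]
Outside: 3687 → excluded.
Retained (n=10): Σ = 8480, mean = 8480/10 = 848.000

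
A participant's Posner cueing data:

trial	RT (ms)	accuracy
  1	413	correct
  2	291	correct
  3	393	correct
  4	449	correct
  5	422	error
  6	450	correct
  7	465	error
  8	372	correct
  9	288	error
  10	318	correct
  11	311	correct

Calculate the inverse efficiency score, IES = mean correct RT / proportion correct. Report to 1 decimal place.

515.1 ms

Correct trials (n=8): 413, 291, 393, 449, 450, 372, 318, 311
Mean correct RT = 2997/8 = 374.6250 ms
Proportion correct = 8/11
IES = 374.6250 / (8/11) = 515.109 ms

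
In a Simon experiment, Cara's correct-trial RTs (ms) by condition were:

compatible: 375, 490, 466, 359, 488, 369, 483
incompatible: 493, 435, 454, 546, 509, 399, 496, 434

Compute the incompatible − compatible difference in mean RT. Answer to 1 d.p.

37.9 ms

M(compatible) = 3030/7 = 432.857
M(incompatible) = 3766/8 = 470.750
Difference = 470.750 − 432.857 = 37.893 ms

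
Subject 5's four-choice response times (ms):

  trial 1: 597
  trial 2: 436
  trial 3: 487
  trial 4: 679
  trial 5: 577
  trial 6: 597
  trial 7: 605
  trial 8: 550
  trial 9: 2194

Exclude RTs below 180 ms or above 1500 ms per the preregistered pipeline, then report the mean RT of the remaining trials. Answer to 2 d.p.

Excluded: 2194
Retained (n=8): Σ = 4528
Mean = 4528/8 = 566.0000

566.00 ms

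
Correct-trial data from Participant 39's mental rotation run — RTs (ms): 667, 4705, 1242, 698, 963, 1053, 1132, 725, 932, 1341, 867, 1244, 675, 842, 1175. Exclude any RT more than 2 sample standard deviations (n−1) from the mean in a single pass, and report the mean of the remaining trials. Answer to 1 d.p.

968.3 ms

n = 15, ΣRT = 18261, M = 1217.400
Σ(x−M)² = 13735311.60; s = √(13735311.60/14) = 990.502
Cutoffs: 1217.400 ± 2·990.502 → [-763.6, 3198.4]
Outside: 4705 → excluded.
Retained (n=14): Σ = 13556, mean = 13556/14 = 968.286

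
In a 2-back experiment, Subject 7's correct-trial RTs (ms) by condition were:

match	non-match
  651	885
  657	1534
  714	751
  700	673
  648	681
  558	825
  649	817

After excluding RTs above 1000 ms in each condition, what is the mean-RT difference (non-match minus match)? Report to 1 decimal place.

non-match: exclude 1534
M(match) = 4577/7 = 653.857
M(non-match) = 4632/6 = 772.000
Difference = 772.000 − 653.857 = 118.143 ms

118.1 ms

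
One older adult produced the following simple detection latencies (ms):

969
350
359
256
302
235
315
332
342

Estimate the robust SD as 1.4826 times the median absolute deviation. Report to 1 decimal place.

40.0 ms

Sorted: 235, 256, 302, 315, 332, 342, 350, 359, 969 → median = 332
|x − 332| sorted: 0, 10, 17, 18, 27, 30, 76, 97, 637 → MAD = 27
Robust SD ≈ 1.4826 × 27 = 40.030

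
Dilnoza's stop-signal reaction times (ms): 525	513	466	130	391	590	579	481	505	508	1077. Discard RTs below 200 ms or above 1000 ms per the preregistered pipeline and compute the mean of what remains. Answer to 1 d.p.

Excluded: 130, 1077
Retained (n=9): Σ = 4558
Mean = 4558/9 = 506.4444

506.4 ms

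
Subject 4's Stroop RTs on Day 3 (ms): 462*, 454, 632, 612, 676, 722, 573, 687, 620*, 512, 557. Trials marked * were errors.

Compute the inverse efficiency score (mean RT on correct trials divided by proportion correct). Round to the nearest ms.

Correct trials (n=9): 454, 632, 612, 676, 722, 573, 687, 512, 557
Mean correct RT = 5425/9 = 602.7778 ms
Proportion correct = 9/11
IES = 602.7778 / (9/11) = 736.728 ms

737 ms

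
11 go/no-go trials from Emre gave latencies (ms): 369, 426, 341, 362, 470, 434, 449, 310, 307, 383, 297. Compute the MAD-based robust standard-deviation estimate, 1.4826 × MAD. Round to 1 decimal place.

87.5 ms

Sorted: 297, 307, 310, 341, 362, 369, 383, 426, 434, 449, 470 → median = 369
|x − 369| sorted: 0, 7, 14, 28, 57, 59, 62, 65, 72, 80, 101 → MAD = 59
Robust SD ≈ 1.4826 × 59 = 87.473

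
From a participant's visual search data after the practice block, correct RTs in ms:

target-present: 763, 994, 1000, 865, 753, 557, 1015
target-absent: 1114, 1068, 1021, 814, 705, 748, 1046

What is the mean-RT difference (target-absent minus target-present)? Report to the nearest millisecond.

81 ms

M(target-present) = 5947/7 = 849.571
M(target-absent) = 6516/7 = 930.857
Difference = 930.857 − 849.571 = 81.286 ms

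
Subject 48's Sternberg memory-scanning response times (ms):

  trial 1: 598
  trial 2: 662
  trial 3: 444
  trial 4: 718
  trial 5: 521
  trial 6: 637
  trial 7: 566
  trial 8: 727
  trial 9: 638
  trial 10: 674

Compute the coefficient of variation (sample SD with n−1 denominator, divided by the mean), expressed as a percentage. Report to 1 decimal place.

n = 10, Σ = 6185, M = 618.5000
Σ(x−M)² = 70500.500; s = √(70500.500/9) = 88.5064
CV = 88.5064 / 618.5000 = 0.14310 = 14.310%

14.3%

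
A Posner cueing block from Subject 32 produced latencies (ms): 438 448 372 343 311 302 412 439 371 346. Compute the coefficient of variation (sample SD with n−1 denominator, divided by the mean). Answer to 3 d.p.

n = 10, Σ = 3782, M = 378.2000
Σ(x−M)² = 25975.600; s = √(25975.600/9) = 53.7232
CV = 53.7232 / 378.2000 = 0.14205

0.142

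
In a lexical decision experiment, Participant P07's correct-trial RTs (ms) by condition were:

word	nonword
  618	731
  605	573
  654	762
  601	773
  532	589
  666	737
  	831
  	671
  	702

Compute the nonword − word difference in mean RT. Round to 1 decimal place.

95.0 ms

M(word) = 3676/6 = 612.667
M(nonword) = 6369/9 = 707.667
Difference = 707.667 − 612.667 = 95.000 ms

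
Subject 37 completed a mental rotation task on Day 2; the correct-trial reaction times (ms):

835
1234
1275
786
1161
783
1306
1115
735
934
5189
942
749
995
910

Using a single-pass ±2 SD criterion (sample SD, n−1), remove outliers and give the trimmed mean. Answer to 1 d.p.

982.9 ms

n = 15, ΣRT = 18949, M = 1263.267
Σ(x−M)² = 17040424.93; s = √(17040424.93/14) = 1103.256
Cutoffs: 1263.267 ± 2·1103.256 → [-943.2, 3469.8]
Outside: 5189 → excluded.
Retained (n=14): Σ = 13760, mean = 13760/14 = 982.857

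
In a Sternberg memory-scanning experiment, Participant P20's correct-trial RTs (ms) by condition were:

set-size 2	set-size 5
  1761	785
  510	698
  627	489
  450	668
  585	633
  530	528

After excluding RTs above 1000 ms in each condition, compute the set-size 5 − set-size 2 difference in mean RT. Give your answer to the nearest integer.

set-size 2: exclude 1761
M(set-size 2) = 2702/5 = 540.400
M(set-size 5) = 3801/6 = 633.500
Difference = 633.500 − 540.400 = 93.100 ms

93 ms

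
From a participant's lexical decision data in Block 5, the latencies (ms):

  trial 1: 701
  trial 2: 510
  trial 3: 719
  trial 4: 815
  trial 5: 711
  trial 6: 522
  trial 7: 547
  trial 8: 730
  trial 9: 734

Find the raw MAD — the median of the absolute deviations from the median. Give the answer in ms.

Sorted: 510, 522, 547, 701, 711, 719, 730, 734, 815 → median = 711
|x − 711|: 10, 201, 8, 104, 0, 189, 164, 19, 23
Sorted deviations: 0, 8, 10, 19, 23, 104, 164, 189, 201 → MAD = 23

23 ms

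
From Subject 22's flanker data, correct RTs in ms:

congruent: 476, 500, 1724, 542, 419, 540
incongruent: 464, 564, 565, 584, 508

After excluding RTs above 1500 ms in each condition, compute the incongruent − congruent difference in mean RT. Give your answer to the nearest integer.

congruent: exclude 1724
M(congruent) = 2477/5 = 495.400
M(incongruent) = 2685/5 = 537.000
Difference = 537.000 − 495.400 = 41.600 ms

42 ms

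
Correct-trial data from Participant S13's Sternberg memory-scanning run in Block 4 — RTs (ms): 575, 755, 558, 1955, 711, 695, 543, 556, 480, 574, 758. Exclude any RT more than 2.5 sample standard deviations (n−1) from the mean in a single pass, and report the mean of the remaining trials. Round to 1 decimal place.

620.5 ms

n = 11, ΣRT = 8160, M = 741.818
Σ(x−M)² = 1707773.64; s = √(1707773.64/10) = 413.252
Cutoffs: 741.818 ± 2.5·413.252 → [-291.3, 1774.9]
Outside: 1955 → excluded.
Retained (n=10): Σ = 6205, mean = 6205/10 = 620.500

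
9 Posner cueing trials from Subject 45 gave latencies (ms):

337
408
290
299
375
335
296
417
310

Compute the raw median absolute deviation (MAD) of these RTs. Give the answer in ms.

39 ms

Sorted: 290, 296, 299, 310, 335, 337, 375, 408, 417 → median = 335
|x − 335|: 2, 73, 45, 36, 40, 0, 39, 82, 25
Sorted deviations: 0, 2, 25, 36, 39, 40, 45, 73, 82 → MAD = 39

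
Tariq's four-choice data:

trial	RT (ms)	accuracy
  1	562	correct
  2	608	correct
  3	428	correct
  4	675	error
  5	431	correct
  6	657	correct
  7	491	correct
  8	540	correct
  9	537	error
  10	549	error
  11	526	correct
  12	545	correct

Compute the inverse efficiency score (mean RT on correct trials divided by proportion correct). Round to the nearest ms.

Correct trials (n=9): 562, 608, 428, 431, 657, 491, 540, 526, 545
Mean correct RT = 4788/9 = 532.0000 ms
Proportion correct = 9/12
IES = 532.0000 / (9/12) = 709.333 ms

709 ms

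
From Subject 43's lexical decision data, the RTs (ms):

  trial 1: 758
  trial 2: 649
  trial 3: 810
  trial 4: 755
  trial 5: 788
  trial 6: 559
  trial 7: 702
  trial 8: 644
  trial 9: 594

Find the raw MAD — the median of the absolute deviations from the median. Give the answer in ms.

Sorted: 559, 594, 644, 649, 702, 755, 758, 788, 810 → median = 702
|x − 702|: 56, 53, 108, 53, 86, 143, 0, 58, 108
Sorted deviations: 0, 53, 53, 56, 58, 86, 108, 108, 143 → MAD = 58

58 ms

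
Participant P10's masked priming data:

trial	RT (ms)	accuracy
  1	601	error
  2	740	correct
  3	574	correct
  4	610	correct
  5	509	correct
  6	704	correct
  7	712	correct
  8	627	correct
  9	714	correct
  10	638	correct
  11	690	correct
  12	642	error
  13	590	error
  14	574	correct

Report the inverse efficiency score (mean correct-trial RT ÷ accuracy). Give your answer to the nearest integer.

Correct trials (n=11): 740, 574, 610, 509, 704, 712, 627, 714, 638, 690, 574
Mean correct RT = 7092/11 = 644.7273 ms
Proportion correct = 11/14
IES = 644.7273 / (11/14) = 820.562 ms

821 ms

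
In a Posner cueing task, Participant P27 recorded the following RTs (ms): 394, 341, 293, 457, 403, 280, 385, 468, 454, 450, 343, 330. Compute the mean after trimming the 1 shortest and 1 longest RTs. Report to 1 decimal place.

385.0 ms

Sorted: 280, 293, 330, 341, 343, 385, 394, 403, 450, 454, 457, 468
Drop lowest 1 (280) and highest 1 (468)
Remaining (n=10): Σ = 3850, mean = 3850/10 = 385.000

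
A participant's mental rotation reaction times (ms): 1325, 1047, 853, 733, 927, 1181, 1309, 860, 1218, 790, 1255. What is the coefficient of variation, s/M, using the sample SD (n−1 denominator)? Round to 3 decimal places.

n = 11, Σ = 11498, M = 1045.2727
Σ(x−M)² = 488006.182; s = √(488006.182/10) = 220.9086
CV = 220.9086 / 1045.2727 = 0.21134

0.211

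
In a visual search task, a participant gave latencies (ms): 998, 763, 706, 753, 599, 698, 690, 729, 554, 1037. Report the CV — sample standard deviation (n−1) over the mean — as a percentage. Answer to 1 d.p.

20.5%

n = 10, Σ = 7527, M = 752.7000
Σ(x−M)² = 213876.100; s = √(213876.100/9) = 154.1558
CV = 154.1558 / 752.7000 = 0.20480 = 20.480%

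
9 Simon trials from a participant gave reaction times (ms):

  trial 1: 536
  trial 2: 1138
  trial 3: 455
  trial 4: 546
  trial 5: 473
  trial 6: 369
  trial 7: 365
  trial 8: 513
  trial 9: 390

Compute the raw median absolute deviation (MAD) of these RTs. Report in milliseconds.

73 ms

Sorted: 365, 369, 390, 455, 473, 513, 536, 546, 1138 → median = 473
|x − 473|: 63, 665, 18, 73, 0, 104, 108, 40, 83
Sorted deviations: 0, 18, 40, 63, 73, 83, 104, 108, 665 → MAD = 73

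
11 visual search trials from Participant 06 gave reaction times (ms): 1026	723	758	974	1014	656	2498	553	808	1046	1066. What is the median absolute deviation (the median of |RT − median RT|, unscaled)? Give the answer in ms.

166 ms

Sorted: 553, 656, 723, 758, 808, 974, 1014, 1026, 1046, 1066, 2498 → median = 974
|x − 974|: 52, 251, 216, 0, 40, 318, 1524, 421, 166, 72, 92
Sorted deviations: 0, 40, 52, 72, 92, 166, 216, 251, 318, 421, 1524 → MAD = 166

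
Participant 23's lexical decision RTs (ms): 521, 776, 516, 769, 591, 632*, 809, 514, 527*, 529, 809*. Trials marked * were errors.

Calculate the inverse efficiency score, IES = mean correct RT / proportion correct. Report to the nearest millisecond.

Correct trials (n=8): 521, 776, 516, 769, 591, 809, 514, 529
Mean correct RT = 5025/8 = 628.1250 ms
Proportion correct = 8/11
IES = 628.1250 / (8/11) = 863.672 ms

864 ms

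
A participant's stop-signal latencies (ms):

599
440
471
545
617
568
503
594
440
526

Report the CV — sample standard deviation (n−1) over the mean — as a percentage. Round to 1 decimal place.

n = 10, Σ = 5303, M = 530.3000
Σ(x−M)² = 38520.100; s = √(38520.100/9) = 65.4218
CV = 65.4218 / 530.3000 = 0.12337 = 12.337%

12.3%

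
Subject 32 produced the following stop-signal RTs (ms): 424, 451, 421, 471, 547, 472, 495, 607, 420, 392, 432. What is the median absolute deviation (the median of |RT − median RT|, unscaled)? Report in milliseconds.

Sorted: 392, 420, 421, 424, 432, 451, 471, 472, 495, 547, 607 → median = 451
|x − 451|: 27, 0, 30, 20, 96, 21, 44, 156, 31, 59, 19
Sorted deviations: 0, 19, 20, 21, 27, 30, 31, 44, 59, 96, 156 → MAD = 30

30 ms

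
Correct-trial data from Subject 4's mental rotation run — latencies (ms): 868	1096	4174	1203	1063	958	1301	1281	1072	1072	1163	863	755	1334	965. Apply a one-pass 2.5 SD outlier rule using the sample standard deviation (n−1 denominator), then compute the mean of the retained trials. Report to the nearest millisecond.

1071 ms

n = 15, ΣRT = 19168, M = 1277.867
Σ(x−M)² = 9387783.73; s = √(9387783.73/14) = 818.875
Cutoffs: 1277.867 ± 2.5·818.875 → [-769.3, 3325.1]
Outside: 4174 → excluded.
Retained (n=14): Σ = 14994, mean = 14994/14 = 1071.000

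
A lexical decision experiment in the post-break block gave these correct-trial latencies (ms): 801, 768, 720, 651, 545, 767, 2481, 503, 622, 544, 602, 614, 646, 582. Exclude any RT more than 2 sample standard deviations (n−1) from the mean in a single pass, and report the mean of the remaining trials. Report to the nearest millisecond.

n = 14, ΣRT = 10846, M = 774.714
Σ(x−M)² = 3243018.86; s = √(3243018.86/13) = 499.463
Cutoffs: 774.714 ± 2·499.463 → [-224.2, 1773.6]
Outside: 2481 → excluded.
Retained (n=13): Σ = 8365, mean = 8365/13 = 643.462

643 ms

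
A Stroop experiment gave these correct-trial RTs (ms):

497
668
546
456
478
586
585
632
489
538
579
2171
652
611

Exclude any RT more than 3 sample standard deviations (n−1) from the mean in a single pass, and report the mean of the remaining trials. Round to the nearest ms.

n = 14, ΣRT = 9488, M = 677.714
Σ(x−M)² = 2458132.86; s = √(2458132.86/13) = 434.842
Cutoffs: 677.714 ± 3·434.842 → [-626.8, 1982.2]
Outside: 2171 → excluded.
Retained (n=13): Σ = 7317, mean = 7317/13 = 562.846

563 ms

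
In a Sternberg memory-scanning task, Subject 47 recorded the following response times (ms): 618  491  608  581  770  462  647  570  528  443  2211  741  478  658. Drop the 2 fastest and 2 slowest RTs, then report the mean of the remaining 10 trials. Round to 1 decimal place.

592.0 ms

Sorted: 443, 462, 478, 491, 528, 570, 581, 608, 618, 647, 658, 741, 770, 2211
Drop lowest 2 (443, 462) and highest 2 (770, 2211)
Remaining (n=10): Σ = 5920, mean = 5920/10 = 592.000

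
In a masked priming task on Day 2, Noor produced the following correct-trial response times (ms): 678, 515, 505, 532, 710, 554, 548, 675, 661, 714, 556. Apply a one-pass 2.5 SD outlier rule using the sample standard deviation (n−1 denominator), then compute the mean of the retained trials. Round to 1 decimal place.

604.4 ms

n = 11, ΣRT = 6648, M = 604.364
Σ(x−M)² = 67946.55; s = √(67946.55/10) = 82.430
Cutoffs: 604.364 ± 2.5·82.430 → [398.3, 810.4]
No RTs fall outside the cutoffs; all 11 retained. Mean = 6648/11 = 604.364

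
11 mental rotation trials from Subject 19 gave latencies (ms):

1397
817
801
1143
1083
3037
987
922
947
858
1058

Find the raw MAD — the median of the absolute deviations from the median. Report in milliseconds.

Sorted: 801, 817, 858, 922, 947, 987, 1058, 1083, 1143, 1397, 3037 → median = 987
|x − 987|: 410, 170, 186, 156, 96, 2050, 0, 65, 40, 129, 71
Sorted deviations: 0, 40, 65, 71, 96, 129, 156, 170, 186, 410, 2050 → MAD = 129

129 ms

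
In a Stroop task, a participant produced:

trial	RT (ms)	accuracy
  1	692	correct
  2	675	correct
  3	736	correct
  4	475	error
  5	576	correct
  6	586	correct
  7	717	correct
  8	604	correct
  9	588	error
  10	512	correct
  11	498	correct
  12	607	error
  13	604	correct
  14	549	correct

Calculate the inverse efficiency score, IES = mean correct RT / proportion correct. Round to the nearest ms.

781 ms

Correct trials (n=11): 692, 675, 736, 576, 586, 717, 604, 512, 498, 604, 549
Mean correct RT = 6749/11 = 613.5455 ms
Proportion correct = 11/14
IES = 613.5455 / (11/14) = 780.876 ms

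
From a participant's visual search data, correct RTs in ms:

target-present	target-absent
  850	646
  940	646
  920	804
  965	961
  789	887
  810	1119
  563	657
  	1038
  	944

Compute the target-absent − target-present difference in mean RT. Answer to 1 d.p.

M(target-present) = 5837/7 = 833.857
M(target-absent) = 7702/9 = 855.778
Difference = 855.778 − 833.857 = 21.921 ms

21.9 ms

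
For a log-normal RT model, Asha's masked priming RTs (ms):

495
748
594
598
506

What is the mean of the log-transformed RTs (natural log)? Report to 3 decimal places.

ln(RT): 6.2046, 6.6174, 6.3869, 6.3936, 6.2265
Σ ln(RT) = 31.8290
Mean = 31.8290/5 = 6.36579

6.366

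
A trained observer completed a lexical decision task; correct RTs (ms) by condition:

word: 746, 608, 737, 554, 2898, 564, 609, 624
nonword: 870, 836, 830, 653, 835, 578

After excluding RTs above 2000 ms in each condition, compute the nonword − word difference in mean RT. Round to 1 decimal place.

word: exclude 2898
M(word) = 4442/7 = 634.571
M(nonword) = 4602/6 = 767.000
Difference = 767.000 − 634.571 = 132.429 ms

132.4 ms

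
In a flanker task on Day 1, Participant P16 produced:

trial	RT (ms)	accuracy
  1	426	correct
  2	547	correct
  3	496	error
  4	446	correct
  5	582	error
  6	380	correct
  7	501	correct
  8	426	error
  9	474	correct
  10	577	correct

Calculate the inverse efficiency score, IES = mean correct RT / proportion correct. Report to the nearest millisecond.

Correct trials (n=7): 426, 547, 446, 380, 501, 474, 577
Mean correct RT = 3351/7 = 478.7143 ms
Proportion correct = 7/10
IES = 478.7143 / (7/10) = 683.878 ms

684 ms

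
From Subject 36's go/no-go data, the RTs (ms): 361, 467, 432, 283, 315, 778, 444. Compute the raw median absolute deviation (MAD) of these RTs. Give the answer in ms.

71 ms

Sorted: 283, 315, 361, 432, 444, 467, 778 → median = 432
|x − 432|: 71, 35, 0, 149, 117, 346, 12
Sorted deviations: 0, 12, 35, 71, 117, 149, 346 → MAD = 71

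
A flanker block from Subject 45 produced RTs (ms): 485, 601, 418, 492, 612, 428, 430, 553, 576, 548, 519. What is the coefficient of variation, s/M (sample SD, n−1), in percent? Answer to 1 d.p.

13.6%

n = 11, Σ = 5662, M = 514.7273
Σ(x−M)² = 48706.182; s = √(48706.182/10) = 69.7898
CV = 69.7898 / 514.7273 = 0.13559 = 13.559%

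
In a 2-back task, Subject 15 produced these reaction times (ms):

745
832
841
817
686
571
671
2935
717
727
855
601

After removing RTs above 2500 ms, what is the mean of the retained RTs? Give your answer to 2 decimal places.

733.00 ms

Excluded: 2935
Retained (n=11): Σ = 8063
Mean = 8063/11 = 733.0000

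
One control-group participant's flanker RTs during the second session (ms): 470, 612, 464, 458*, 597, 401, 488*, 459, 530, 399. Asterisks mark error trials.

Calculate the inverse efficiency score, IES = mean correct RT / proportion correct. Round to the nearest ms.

614 ms

Correct trials (n=8): 470, 612, 464, 597, 401, 459, 530, 399
Mean correct RT = 3932/8 = 491.5000 ms
Proportion correct = 8/10
IES = 491.5000 / (8/10) = 614.375 ms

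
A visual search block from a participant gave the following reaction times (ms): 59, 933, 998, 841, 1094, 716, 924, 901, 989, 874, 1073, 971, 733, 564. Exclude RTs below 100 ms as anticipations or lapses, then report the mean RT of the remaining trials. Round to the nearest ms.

Excluded: 59
Retained (n=13): Σ = 11611
Mean = 11611/13 = 893.1538

893 ms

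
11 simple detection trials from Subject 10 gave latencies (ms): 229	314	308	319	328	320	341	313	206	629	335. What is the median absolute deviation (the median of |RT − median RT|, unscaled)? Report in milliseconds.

11 ms

Sorted: 206, 229, 308, 313, 314, 319, 320, 328, 335, 341, 629 → median = 319
|x − 319|: 90, 5, 11, 0, 9, 1, 22, 6, 113, 310, 16
Sorted deviations: 0, 1, 5, 6, 9, 11, 16, 22, 90, 113, 310 → MAD = 11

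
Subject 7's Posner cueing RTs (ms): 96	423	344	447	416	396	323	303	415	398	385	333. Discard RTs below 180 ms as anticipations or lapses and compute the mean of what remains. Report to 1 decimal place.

380.3 ms

Excluded: 96
Retained (n=11): Σ = 4183
Mean = 4183/11 = 380.2727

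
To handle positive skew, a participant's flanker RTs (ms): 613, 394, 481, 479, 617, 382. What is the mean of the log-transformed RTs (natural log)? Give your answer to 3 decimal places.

ln(RT): 6.4184, 5.9764, 6.1759, 6.1717, 6.4249, 5.9454
Σ ln(RT) = 37.1126
Mean = 37.1126/6 = 6.18543

6.185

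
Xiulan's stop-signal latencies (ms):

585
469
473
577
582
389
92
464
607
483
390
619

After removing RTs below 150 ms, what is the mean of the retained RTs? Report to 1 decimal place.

Excluded: 92
Retained (n=11): Σ = 5638
Mean = 5638/11 = 512.5455

512.5 ms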